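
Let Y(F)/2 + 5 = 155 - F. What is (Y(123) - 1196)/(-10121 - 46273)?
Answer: 571/28197 ≈ 0.020250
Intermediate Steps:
Y(F) = 300 - 2*F (Y(F) = -10 + 2*(155 - F) = -10 + (310 - 2*F) = 300 - 2*F)
(Y(123) - 1196)/(-10121 - 46273) = ((300 - 2*123) - 1196)/(-10121 - 46273) = ((300 - 246) - 1196)/(-56394) = (54 - 1196)*(-1/56394) = -1142*(-1/56394) = 571/28197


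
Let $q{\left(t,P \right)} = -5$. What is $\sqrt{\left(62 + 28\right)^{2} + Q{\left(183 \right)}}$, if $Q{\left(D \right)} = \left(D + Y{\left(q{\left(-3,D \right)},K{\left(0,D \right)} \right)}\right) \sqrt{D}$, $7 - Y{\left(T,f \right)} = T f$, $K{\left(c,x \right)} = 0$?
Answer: $\sqrt{8100 + 190 \sqrt{183}} \approx 103.3$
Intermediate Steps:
$Y{\left(T,f \right)} = 7 - T f$
$Q{\left(D \right)} = \sqrt{D} \left(7 + D\right)$ ($Q{\left(D \right)} = \left(D + \left(7 - \left(-5\right) 0\right)\right) \sqrt{D} = \left(D + \left(7 + 0\right)\right) \sqrt{D} = \left(D + 7\right) \sqrt{D} = \left(7 + D\right) \sqrt{D} = \sqrt{D} \left(7 + D\right)$)
$\sqrt{\left(62 + 28\right)^{2} + Q{\left(183 \right)}} = \sqrt{\left(62 + 28\right)^{2} + \sqrt{183} \left(7 + 183\right)} = \sqrt{90^{2} + \sqrt{183} \cdot 190} = \sqrt{8100 + 190 \sqrt{183}}$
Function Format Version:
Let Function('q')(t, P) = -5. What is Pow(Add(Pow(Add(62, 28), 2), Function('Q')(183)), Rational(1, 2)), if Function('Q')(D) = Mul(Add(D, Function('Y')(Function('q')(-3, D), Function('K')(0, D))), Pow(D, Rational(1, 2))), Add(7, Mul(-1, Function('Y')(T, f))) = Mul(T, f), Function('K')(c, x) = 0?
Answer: Pow(Add(8100, Mul(190, Pow(183, Rational(1, 2)))), Rational(1, 2)) ≈ 103.30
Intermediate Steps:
Function('Y')(T, f) = Add(7, Mul(-1, T, f)) (Function('Y')(T, f) = Add(7, Mul(-1, Mul(T, f))) = Add(7, Mul(-1, T, f)))
Function('Q')(D) = Mul(Pow(D, Rational(1, 2)), Add(7, D)) (Function('Q')(D) = Mul(Add(D, Add(7, Mul(-1, -5, 0))), Pow(D, Rational(1, 2))) = Mul(Add(D, Add(7, 0)), Pow(D, Rational(1, 2))) = Mul(Add(D, 7), Pow(D, Rational(1, 2))) = Mul(Add(7, D), Pow(D, Rational(1, 2))) = Mul(Pow(D, Rational(1, 2)), Add(7, D)))
Pow(Add(Pow(Add(62, 28), 2), Function('Q')(183)), Rational(1, 2)) = Pow(Add(Pow(Add(62, 28), 2), Mul(Pow(183, Rational(1, 2)), Add(7, 183))), Rational(1, 2)) = Pow(Add(Pow(90, 2), Mul(Pow(183, Rational(1, 2)), 190)), Rational(1, 2)) = Pow(Add(8100, Mul(190, Pow(183, Rational(1, 2)))), Rational(1, 2))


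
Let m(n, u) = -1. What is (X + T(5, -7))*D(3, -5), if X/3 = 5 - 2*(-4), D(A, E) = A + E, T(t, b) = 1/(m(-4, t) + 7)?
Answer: -235/3 ≈ -78.333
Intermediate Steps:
T(t, b) = ⅙ (T(t, b) = 1/(-1 + 7) = 1/6 = ⅙)
X = 39 (X = 3*(5 - 2*(-4)) = 3*(5 + 8) = 3*13 = 39)
(X + T(5, -7))*D(3, -5) = (39 + ⅙)*(3 - 5) = (235/6)*(-2) = -235/3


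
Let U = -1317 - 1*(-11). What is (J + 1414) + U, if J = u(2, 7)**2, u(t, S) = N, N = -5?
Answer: 133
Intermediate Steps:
u(t, S) = -5
J = 25 (J = (-5)**2 = 25)
U = -1306 (U = -1317 + 11 = -1306)
(J + 1414) + U = (25 + 1414) - 1306 = 1439 - 1306 = 133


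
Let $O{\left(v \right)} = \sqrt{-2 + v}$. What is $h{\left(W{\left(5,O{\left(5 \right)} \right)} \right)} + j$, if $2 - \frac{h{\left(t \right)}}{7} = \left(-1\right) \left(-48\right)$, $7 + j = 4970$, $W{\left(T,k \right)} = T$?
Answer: $4641$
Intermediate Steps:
$j = 4963$ ($j = -7 + 4970 = 4963$)
$h{\left(t \right)} = -322$ ($h{\left(t \right)} = 14 - 7 \left(\left(-1\right) \left(-48\right)\right) = 14 - 336 = -322$)
$h{\left(W{\left(5,O{\left(5 \right)} \right)} \right)} + j = -322 + 4963 = 4641$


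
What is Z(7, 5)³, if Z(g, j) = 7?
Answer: 343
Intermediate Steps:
Z(7, 5)³ = 7³ = 343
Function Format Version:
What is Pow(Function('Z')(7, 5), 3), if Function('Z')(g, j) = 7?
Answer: 343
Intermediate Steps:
Pow(Function('Z')(7, 5), 3) = Pow(7, 3) = 343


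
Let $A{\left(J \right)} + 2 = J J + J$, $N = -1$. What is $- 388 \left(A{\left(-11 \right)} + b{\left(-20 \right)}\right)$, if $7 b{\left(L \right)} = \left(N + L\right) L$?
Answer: $-65184$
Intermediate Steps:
$A{\left(J \right)} = -2 + J + J^{2}$ ($A{\left(J \right)} = -2 + \left(J J + J\right) = -2 + \left(J^{2} + J\right) = -2 + \left(J + J^{2}\right) = -2 + J + J^{2}$)
$b{\left(L \right)} = \frac{L \left(-1 + L\right)}{7}$ ($b{\left(L \right)} = \frac{\left(-1 + L\right) L}{7} = \frac{L \left(-1 + L\right)}{7}$)
$- 388 \left(A{\left(-11 \right)} + b{\left(-20 \right)}\right) = - 388 \left(\left(-2 - 11 + \left(-11\right)^{2}\right) + \frac{1}{7} \left(-20\right) \left(-1 - 20\right)\right) = - 388 \left(\left(-2 - 11 + 121\right) + \frac{1}{7} \left(-20\right) \left(-21\right)\right) = - 388 \left(108 + 60\right) = \left(-388\right) 168 = -65184$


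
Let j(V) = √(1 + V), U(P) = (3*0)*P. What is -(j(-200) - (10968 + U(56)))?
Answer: 10968 - I*√199 ≈ 10968.0 - 14.107*I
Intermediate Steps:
U(P) = 0 (U(P) = 0*P = 0)
-(j(-200) - (10968 + U(56))) = -(√(1 - 200) - (10968 + 0)) = -(√(-199) - 1*10968) = -(I*√199 - 10968) = -(-10968 + I*√199) = 10968 - I*√199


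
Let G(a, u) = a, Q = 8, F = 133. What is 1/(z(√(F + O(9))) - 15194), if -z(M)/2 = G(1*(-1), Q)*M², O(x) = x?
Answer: -1/14910 ≈ -6.7069e-5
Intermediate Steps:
z(M) = 2*M² (z(M) = -2*1*(-1)*M² = -(-2)*M² = 2*M²)
1/(z(√(F + O(9))) - 15194) = 1/(2*(√(133 + 9))² - 15194) = 1/(2*(√142)² - 15194) = 1/(2*142 - 15194) = 1/(284 - 15194) = 1/(-14910) = -1/14910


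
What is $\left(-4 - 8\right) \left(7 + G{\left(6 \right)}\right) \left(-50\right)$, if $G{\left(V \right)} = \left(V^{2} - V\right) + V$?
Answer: $25800$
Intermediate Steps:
$G{\left(V \right)} = V^{2}$
$\left(-4 - 8\right) \left(7 + G{\left(6 \right)}\right) \left(-50\right) = \left(-4 - 8\right) \left(7 + 6^{2}\right) \left(-50\right) = - 12 \left(7 + 36\right) \left(-50\right) = \left(-12\right) 43 \left(-50\right) = \left(-516\right) \left(-50\right) = 25800$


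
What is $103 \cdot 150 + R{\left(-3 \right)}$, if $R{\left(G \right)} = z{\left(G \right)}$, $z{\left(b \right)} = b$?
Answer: $15447$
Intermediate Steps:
$R{\left(G \right)} = G$
$103 \cdot 150 + R{\left(-3 \right)} = 103 \cdot 150 - 3 = 15450 - 3 = 15447$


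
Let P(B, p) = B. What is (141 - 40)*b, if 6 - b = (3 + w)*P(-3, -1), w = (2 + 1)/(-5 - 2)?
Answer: 9696/7 ≈ 1385.1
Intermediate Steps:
w = -3/7 (w = 3/(-7) = 3*(-⅐) = -3/7 ≈ -0.42857)
b = 96/7 (b = 6 - (3 - 3/7)*(-3) = 6 - 18*(-3)/7 = 6 - 1*(-54/7) = 6 + 54/7 = 96/7 ≈ 13.714)
(141 - 40)*b = (141 - 40)*(96/7) = 101*(96/7) = 9696/7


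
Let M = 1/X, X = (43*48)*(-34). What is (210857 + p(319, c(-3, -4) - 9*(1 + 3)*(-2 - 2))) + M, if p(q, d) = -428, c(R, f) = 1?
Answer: 14767065503/70176 ≈ 2.1043e+5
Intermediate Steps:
X = -70176 (X = 2064*(-34) = -70176)
M = -1/70176 (M = 1/(-70176) = -1/70176 ≈ -1.4250e-5)
(210857 + p(319, c(-3, -4) - 9*(1 + 3)*(-2 - 2))) + M = (210857 - 428) - 1/70176 = 210429 - 1/70176 = 14767065503/70176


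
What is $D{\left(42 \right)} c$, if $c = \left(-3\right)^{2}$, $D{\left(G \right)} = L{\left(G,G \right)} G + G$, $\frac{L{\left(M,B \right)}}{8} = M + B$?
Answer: $254394$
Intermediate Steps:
$L{\left(M,B \right)} = 8 B + 8 M$ ($L{\left(M,B \right)} = 8 \left(M + B\right) = 8 \left(B + M\right) = 8 B + 8 M$)
$D{\left(G \right)} = G + 16 G^{2}$ ($D{\left(G \right)} = \left(8 G + 8 G\right) G + G = 16 G G + G = 16 G^{2} + G = G + 16 G^{2}$)
$c = 9$
$D{\left(42 \right)} c = 42 \left(1 + 16 \cdot 42\right) 9 = 42 \left(1 + 672\right) 9 = 42 \cdot 673 \cdot 9 = 28266 \cdot 9 = 254394$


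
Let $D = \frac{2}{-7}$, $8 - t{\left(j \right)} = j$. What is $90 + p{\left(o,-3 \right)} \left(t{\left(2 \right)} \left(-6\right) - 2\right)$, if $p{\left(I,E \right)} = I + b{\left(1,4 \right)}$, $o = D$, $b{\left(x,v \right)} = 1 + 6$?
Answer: $- \frac{1156}{7} \approx -165.14$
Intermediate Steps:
$t{\left(j \right)} = 8 - j$
$D = - \frac{2}{7}$ ($D = 2 \left(- \frac{1}{7}\right) = - \frac{2}{7} \approx -0.28571$)
$b{\left(x,v \right)} = 7$
$o = - \frac{2}{7} \approx -0.28571$
$p{\left(I,E \right)} = 7 + I$ ($p{\left(I,E \right)} = I + 7 = 7 + I$)
$90 + p{\left(o,-3 \right)} \left(t{\left(2 \right)} \left(-6\right) - 2\right) = 90 + \left(7 - \frac{2}{7}\right) \left(\left(8 - 2\right) \left(-6\right) - 2\right) = 90 + \frac{47 \left(\left(8 - 2\right) \left(-6\right) - 2\right)}{7} = 90 + \frac{47 \left(6 \left(-6\right) - 2\right)}{7} = 90 + \frac{47 \left(-36 - 2\right)}{7} = 90 + \frac{47}{7} \left(-38\right) = 90 - \frac{1786}{7} = - \frac{1156}{7}$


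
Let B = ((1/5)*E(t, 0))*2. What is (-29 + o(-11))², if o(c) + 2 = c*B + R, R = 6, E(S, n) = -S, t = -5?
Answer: 2209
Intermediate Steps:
B = 2 (B = ((1/5)*(-1*(-5)))*2 = ((1*(⅕))*5)*2 = ((⅕)*5)*2 = 1*2 = 2)
o(c) = 4 + 2*c (o(c) = -2 + (c*2 + 6) = -2 + (2*c + 6) = -2 + (6 + 2*c) = 4 + 2*c)
(-29 + o(-11))² = (-29 + (4 + 2*(-11)))² = (-29 + (4 - 22))² = (-29 - 18)² = (-47)² = 2209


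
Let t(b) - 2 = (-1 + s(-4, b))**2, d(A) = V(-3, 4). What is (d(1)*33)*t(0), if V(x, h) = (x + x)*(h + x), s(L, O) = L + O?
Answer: -5346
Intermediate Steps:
V(x, h) = 2*x*(h + x) (V(x, h) = (2*x)*(h + x) = 2*x*(h + x))
d(A) = -6 (d(A) = 2*(-3)*(4 - 3) = 2*(-3)*1 = -6)
t(b) = 2 + (-5 + b)**2 (t(b) = 2 + (-1 + (-4 + b))**2 = 2 + (-5 + b)**2)
(d(1)*33)*t(0) = (-6*33)*(2 + (-5 + 0)**2) = -198*(2 + (-5)**2) = -198*(2 + 25) = -198*27 = -5346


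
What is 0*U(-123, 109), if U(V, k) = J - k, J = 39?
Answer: 0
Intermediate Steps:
U(V, k) = 39 - k
0*U(-123, 109) = 0*(39 - 1*109) = 0*(39 - 109) = 0*(-70) = 0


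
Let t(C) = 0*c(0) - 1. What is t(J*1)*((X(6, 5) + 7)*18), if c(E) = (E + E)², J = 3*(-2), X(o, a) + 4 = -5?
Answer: 36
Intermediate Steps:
X(o, a) = -9 (X(o, a) = -4 - 5 = -9)
J = -6
c(E) = 4*E² (c(E) = (2*E)² = 4*E²)
t(C) = -1 (t(C) = 0*(4*0²) - 1 = 0*(4*0) - 1 = 0*0 - 1 = 0 - 1 = -1)
t(J*1)*((X(6, 5) + 7)*18) = -(-9 + 7)*18 = -(-2)*18 = -1*(-36) = 36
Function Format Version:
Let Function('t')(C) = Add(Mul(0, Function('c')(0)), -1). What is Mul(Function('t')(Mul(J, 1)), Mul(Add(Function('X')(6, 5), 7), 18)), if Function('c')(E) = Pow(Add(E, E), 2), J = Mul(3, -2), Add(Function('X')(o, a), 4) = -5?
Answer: 36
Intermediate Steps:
Function('X')(o, a) = -9 (Function('X')(o, a) = Add(-4, -5) = -9)
J = -6
Function('c')(E) = Mul(4, Pow(E, 2)) (Function('c')(E) = Pow(Mul(2, E), 2) = Mul(4, Pow(E, 2)))
Function('t')(C) = -1 (Function('t')(C) = Add(Mul(0, Mul(4, Pow(0, 2))), -1) = Add(Mul(0, Mul(4, 0)), -1) = Add(Mul(0, 0), -1) = Add(0, -1) = -1)
Mul(Function('t')(Mul(J, 1)), Mul(Add(Function('X')(6, 5), 7), 18)) = Mul(-1, Mul(Add(-9, 7), 18)) = Mul(-1, Mul(-2, 18)) = Mul(-1, -36) = 36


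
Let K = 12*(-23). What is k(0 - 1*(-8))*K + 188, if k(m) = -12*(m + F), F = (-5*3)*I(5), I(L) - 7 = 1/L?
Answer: -331012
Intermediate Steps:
I(L) = 7 + 1/L
F = -108 (F = (-5*3)*(7 + 1/5) = -15*(7 + ⅕) = -15*36/5 = -108)
k(m) = 1296 - 12*m (k(m) = -12*(m - 108) = -12*(-108 + m) = 1296 - 12*m)
K = -276
k(0 - 1*(-8))*K + 188 = (1296 - 12*(0 - 1*(-8)))*(-276) + 188 = (1296 - 12*(0 + 8))*(-276) + 188 = (1296 - 12*8)*(-276) + 188 = (1296 - 96)*(-276) + 188 = 1200*(-276) + 188 = -331200 + 188 = -331012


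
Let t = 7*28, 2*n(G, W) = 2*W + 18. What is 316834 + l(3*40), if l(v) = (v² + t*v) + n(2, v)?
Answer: 354883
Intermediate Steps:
n(G, W) = 9 + W (n(G, W) = (2*W + 18)/2 = (18 + 2*W)/2 = 9 + W)
t = 196
l(v) = 9 + v² + 197*v (l(v) = (v² + 196*v) + (9 + v) = 9 + v² + 197*v)
316834 + l(3*40) = 316834 + (9 + (3*40)² + 197*(3*40)) = 316834 + (9 + 120² + 197*120) = 316834 + (9 + 14400 + 23640) = 316834 + 38049 = 354883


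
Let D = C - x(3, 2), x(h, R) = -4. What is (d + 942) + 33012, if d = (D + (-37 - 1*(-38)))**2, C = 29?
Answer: 35110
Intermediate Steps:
D = 33 (D = 29 - 1*(-4) = 29 + 4 = 33)
d = 1156 (d = (33 + (-37 - 1*(-38)))**2 = (33 + (-37 + 38))**2 = (33 + 1)**2 = 34**2 = 1156)
(d + 942) + 33012 = (1156 + 942) + 33012 = 2098 + 33012 = 35110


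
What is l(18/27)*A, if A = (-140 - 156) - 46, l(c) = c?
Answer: -228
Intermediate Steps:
A = -342 (A = -296 - 46 = -342)
l(18/27)*A = (18/27)*(-342) = (18*(1/27))*(-342) = (⅔)*(-342) = -228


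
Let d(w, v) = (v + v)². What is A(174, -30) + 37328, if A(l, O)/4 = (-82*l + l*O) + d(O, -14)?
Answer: -37488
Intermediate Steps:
d(w, v) = 4*v² (d(w, v) = (2*v)² = 4*v²)
A(l, O) = 3136 - 328*l + 4*O*l (A(l, O) = 4*((-82*l + l*O) + 4*(-14)²) = 4*((-82*l + O*l) + 4*196) = 4*((-82*l + O*l) + 784) = 4*(784 - 82*l + O*l) = 3136 - 328*l + 4*O*l)
A(174, -30) + 37328 = (3136 - 328*174 + 4*(-30)*174) + 37328 = (3136 - 57072 - 20880) + 37328 = -74816 + 37328 = -37488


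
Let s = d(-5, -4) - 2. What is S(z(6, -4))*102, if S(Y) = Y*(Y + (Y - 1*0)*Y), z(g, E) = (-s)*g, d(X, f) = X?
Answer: 7736904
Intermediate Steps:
s = -7 (s = -5 - 2 = -7)
z(g, E) = 7*g (z(g, E) = (-1*(-7))*g = 7*g)
S(Y) = Y*(Y + Y²) (S(Y) = Y*(Y + (Y + 0)*Y) = Y*(Y + Y*Y) = Y*(Y + Y²))
S(z(6, -4))*102 = ((7*6)²*(1 + 7*6))*102 = (42²*(1 + 42))*102 = (1764*43)*102 = 75852*102 = 7736904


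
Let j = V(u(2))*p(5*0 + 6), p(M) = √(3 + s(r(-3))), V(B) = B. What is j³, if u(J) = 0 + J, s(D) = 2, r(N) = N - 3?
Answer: 40*√5 ≈ 89.443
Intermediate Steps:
r(N) = -3 + N
u(J) = J
p(M) = √5 (p(M) = √(3 + 2) = √5)
j = 2*√5 ≈ 4.4721
j³ = (2*√5)³ = 40*√5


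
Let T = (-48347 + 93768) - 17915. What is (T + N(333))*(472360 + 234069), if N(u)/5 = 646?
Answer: 21712801744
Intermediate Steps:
N(u) = 3230 (N(u) = 5*646 = 3230)
T = 27506 (T = 45421 - 17915 = 27506)
(T + N(333))*(472360 + 234069) = (27506 + 3230)*(472360 + 234069) = 30736*706429 = 21712801744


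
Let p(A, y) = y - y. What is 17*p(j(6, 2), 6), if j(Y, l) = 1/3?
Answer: 0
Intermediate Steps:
j(Y, l) = 1/3
p(A, y) = 0
17*p(j(6, 2), 6) = 17*0 = 0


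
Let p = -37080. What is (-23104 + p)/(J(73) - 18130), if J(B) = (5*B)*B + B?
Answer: -15046/2147 ≈ -7.0079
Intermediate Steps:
J(B) = B + 5*B**2 (J(B) = 5*B**2 + B = B + 5*B**2)
(-23104 + p)/(J(73) - 18130) = (-23104 - 37080)/(73*(1 + 5*73) - 18130) = -60184/(73*(1 + 365) - 18130) = -60184/(73*366 - 18130) = -60184/(26718 - 18130) = -60184/8588 = -60184*1/8588 = -15046/2147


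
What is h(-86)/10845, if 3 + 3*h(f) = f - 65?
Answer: -154/32535 ≈ -0.0047334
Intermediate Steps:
h(f) = -68/3 + f/3 (h(f) = -1 + (f - 65)/3 = -1 + (-65 + f)/3 = -1 + (-65/3 + f/3) = -68/3 + f/3)
h(-86)/10845 = (-68/3 + (⅓)*(-86))/10845 = (-68/3 - 86/3)*(1/10845) = -154/3*1/10845 = -154/32535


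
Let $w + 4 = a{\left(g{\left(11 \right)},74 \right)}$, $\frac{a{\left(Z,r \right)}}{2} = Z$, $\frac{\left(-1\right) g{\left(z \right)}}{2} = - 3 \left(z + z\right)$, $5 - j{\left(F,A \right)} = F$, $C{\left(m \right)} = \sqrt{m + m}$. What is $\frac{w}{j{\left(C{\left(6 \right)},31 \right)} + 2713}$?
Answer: $\frac{29445}{307813} + \frac{65 \sqrt{3}}{923439} \approx 0.095781$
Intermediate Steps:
$C{\left(m \right)} = \sqrt{2} \sqrt{m}$ ($C{\left(m \right)} = \sqrt{2 m} = \sqrt{2} \sqrt{m}$)
$j{\left(F,A \right)} = 5 - F$
$g{\left(z \right)} = 12 z$ ($g{\left(z \right)} = - 2 \left(- 3 \left(z + z\right)\right) = - 2 \left(- 3 \cdot 2 z\right) = - 2 \left(- 6 z\right) = 12 z$)
$a{\left(Z,r \right)} = 2 Z$
$w = 260$ ($w = -4 + 2 \cdot 12 \cdot 11 = -4 + 2 \cdot 132 = -4 + 264 = 260$)
$\frac{w}{j{\left(C{\left(6 \right)},31 \right)} + 2713} = \frac{260}{\left(5 - \sqrt{2} \sqrt{6}\right) + 2713} = \frac{260}{\left(5 - 2 \sqrt{3}\right) + 2713} = \frac{260}{2718 - 2 \sqrt{3}}$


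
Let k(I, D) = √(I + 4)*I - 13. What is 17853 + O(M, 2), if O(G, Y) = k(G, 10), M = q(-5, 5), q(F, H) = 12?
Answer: 17888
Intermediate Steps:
M = 12
k(I, D) = -13 + I*√(4 + I) (k(I, D) = √(4 + I)*I - 13 = I*√(4 + I) - 13 = -13 + I*√(4 + I))
O(G, Y) = -13 + G*√(4 + G)
17853 + O(M, 2) = 17853 + (-13 + 12*√(4 + 12)) = 17853 + (-13 + 12*√16) = 17853 + (-13 + 12*4) = 17853 + (-13 + 48) = 17853 + 35 = 17888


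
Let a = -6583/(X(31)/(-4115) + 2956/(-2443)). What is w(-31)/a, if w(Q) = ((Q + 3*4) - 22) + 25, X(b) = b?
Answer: -195834768/66178536935 ≈ -0.0029592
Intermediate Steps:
a = 66178536935/12239673 (a = -6583/(31/(-4115) + 2956/(-2443)) = -6583/(31*(-1/4115) + 2956*(-1/2443)) = -6583/(-31/4115 - 2956/2443) = -6583/(-12239673/10052945) = -6583*(-10052945/12239673) = 66178536935/12239673 ≈ 5406.9)
w(Q) = 15 + Q (w(Q) = ((Q + 12) - 22) + 25 = ((12 + Q) - 22) + 25 = (-10 + Q) + 25 = 15 + Q)
w(-31)/a = (15 - 31)/(66178536935/12239673) = -16*12239673/66178536935 = -195834768/66178536935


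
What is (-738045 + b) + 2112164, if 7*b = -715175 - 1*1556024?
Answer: 1049662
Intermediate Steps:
b = -324457 (b = (-715175 - 1*1556024)/7 = (-715175 - 1556024)/7 = (1/7)*(-2271199) = -324457)
(-738045 + b) + 2112164 = (-738045 - 324457) + 2112164 = -1062502 + 2112164 = 1049662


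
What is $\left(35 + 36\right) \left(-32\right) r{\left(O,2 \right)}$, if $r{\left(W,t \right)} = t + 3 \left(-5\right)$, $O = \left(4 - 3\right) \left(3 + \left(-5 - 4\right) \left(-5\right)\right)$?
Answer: $29536$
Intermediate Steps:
$O = 48$ ($O = 1 \left(3 - -45\right) = 1 \left(3 + 45\right) = 1 \cdot 48 = 48$)
$r{\left(W,t \right)} = -15 + t$ ($r{\left(W,t \right)} = t - 15 = -15 + t$)
$\left(35 + 36\right) \left(-32\right) r{\left(O,2 \right)} = \left(35 + 36\right) \left(-32\right) \left(-15 + 2\right) = 71 \left(-32\right) \left(-13\right) = \left(-2272\right) \left(-13\right) = 29536$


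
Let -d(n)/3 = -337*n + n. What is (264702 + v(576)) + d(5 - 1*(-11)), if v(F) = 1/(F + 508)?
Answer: 304419721/1084 ≈ 2.8083e+5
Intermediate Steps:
v(F) = 1/(508 + F)
d(n) = 1008*n (d(n) = -3*(-337*n + n) = -(-1008)*n = 1008*n)
(264702 + v(576)) + d(5 - 1*(-11)) = (264702 + 1/(508 + 576)) + 1008*(5 - 1*(-11)) = (264702 + 1/1084) + 1008*(5 + 11) = (264702 + 1/1084) + 1008*16 = 286936969/1084 + 16128 = 304419721/1084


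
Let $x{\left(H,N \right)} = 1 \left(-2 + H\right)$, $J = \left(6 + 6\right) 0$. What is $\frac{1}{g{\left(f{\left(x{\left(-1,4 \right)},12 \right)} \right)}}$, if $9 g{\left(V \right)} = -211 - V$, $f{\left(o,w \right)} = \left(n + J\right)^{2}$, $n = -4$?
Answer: $- \frac{9}{227} \approx -0.039648$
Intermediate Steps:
$J = 0$ ($J = 12 \cdot 0 = 0$)
$x{\left(H,N \right)} = -2 + H$
$f{\left(o,w \right)} = 16$ ($f{\left(o,w \right)} = \left(-4 + 0\right)^{2} = \left(-4\right)^{2} = 16$)
$g{\left(V \right)} = - \frac{211}{9} - \frac{V}{9}$ ($g{\left(V \right)} = \frac{-211 - V}{9} = - \frac{211}{9} - \frac{V}{9}$)
$\frac{1}{g{\left(f{\left(x{\left(-1,4 \right)},12 \right)} \right)}} = \frac{1}{- \frac{211}{9} - \frac{16}{9}} = \frac{1}{- \frac{227}{9}} = - \frac{9}{227}$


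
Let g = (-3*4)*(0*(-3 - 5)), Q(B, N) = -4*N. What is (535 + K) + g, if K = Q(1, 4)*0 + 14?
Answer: 549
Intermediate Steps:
g = 0 (g = -0*(-8) = -12*0 = 0)
K = 14 (K = -4*4*0 + 14 = -16*0 + 14 = 0 + 14 = 14)
(535 + K) + g = (535 + 14) + 0 = 549 + 0 = 549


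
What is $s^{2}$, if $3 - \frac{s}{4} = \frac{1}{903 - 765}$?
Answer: $\frac{682276}{4761} \approx 143.31$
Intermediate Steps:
$s = \frac{826}{69}$ ($s = 12 - \frac{4}{903 - 765} = 12 - \frac{4}{138} = 12 - \frac{2}{69} = \frac{826}{69} \approx 11.971$)
$s^{2} = \left(\frac{826}{69}\right)^{2} = \frac{682276}{4761}$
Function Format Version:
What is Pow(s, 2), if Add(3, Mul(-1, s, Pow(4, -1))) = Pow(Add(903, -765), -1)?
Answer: Rational(682276, 4761) ≈ 143.31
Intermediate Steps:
s = Rational(826, 69) (s = Add(12, Mul(-4, Pow(Add(903, -765), -1))) = Add(12, Mul(-4, Pow(138, -1))) = Add(12, Mul(-4, Rational(1, 138))) = Add(12, Rational(-2, 69)) = Rational(826, 69) ≈ 11.971)
Pow(s, 2) = Pow(Rational(826, 69), 2) = Rational(682276, 4761)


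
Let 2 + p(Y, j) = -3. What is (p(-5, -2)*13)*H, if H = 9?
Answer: -585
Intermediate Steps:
p(Y, j) = -5 (p(Y, j) = -2 - 3 = -5)
(p(-5, -2)*13)*H = -5*13*9 = -65*9 = -585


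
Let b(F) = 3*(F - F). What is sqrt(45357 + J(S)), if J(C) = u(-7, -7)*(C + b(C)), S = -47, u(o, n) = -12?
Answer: sqrt(45921) ≈ 214.29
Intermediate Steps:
b(F) = 0 (b(F) = 3*0 = 0)
J(C) = -12*C (J(C) = -12*(C + 0) = -12*C)
sqrt(45357 + J(S)) = sqrt(45357 - 12*(-47)) = sqrt(45357 + 564) = sqrt(45921)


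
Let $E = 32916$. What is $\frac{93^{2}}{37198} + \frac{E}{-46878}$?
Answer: $- \frac{10499507}{22355998} \approx -0.46965$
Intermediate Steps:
$\frac{93^{2}}{37198} + \frac{E}{-46878} = \frac{93^{2}}{37198} + \frac{32916}{-46878} = 8649 \cdot \frac{1}{37198} + 32916 \left(- \frac{1}{46878}\right) = \frac{8649}{37198} - \frac{422}{601} = - \frac{10499507}{22355998}$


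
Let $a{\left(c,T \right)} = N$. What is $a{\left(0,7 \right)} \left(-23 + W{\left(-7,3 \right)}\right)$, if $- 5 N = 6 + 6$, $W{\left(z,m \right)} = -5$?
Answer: $\frac{336}{5} \approx 67.2$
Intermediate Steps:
$N = - \frac{12}{5}$ ($N = - \frac{6 + 6}{5} = \left(- \frac{1}{5}\right) 12 = - \frac{12}{5} \approx -2.4$)
$a{\left(c,T \right)} = - \frac{12}{5}$
$a{\left(0,7 \right)} \left(-23 + W{\left(-7,3 \right)}\right) = - \frac{12 \left(-23 - 5\right)}{5} = \left(- \frac{12}{5}\right) \left(-28\right) = \frac{336}{5}$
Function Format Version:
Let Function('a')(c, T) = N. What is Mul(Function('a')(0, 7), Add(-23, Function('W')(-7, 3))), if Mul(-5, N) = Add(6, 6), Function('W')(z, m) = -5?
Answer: Rational(336, 5) ≈ 67.200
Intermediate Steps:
N = Rational(-12, 5) (N = Mul(Rational(-1, 5), Add(6, 6)) = Mul(Rational(-1, 5), 12) = Rational(-12, 5) ≈ -2.4000)
Function('a')(c, T) = Rational(-12, 5)
Mul(Function('a')(0, 7), Add(-23, Function('W')(-7, 3))) = Mul(Rational(-12, 5), Add(-23, -5)) = Mul(Rational(-12, 5), -28) = Rational(336, 5)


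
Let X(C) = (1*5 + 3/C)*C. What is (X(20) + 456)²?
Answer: 312481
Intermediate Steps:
X(C) = C*(5 + 3/C) (X(C) = (5 + 3/C)*C = C*(5 + 3/C))
(X(20) + 456)² = ((3 + 5*20) + 456)² = ((3 + 100) + 456)² = (103 + 456)² = 559² = 312481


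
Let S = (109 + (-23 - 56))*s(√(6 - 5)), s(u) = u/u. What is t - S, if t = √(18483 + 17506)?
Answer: -30 + √35989 ≈ 159.71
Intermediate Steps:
s(u) = 1
t = √35989 ≈ 189.71
S = 30 (S = (109 + (-23 - 56))*1 = (109 - 79)*1 = 30*1 = 30)
t - S = √35989 - 1*30 = √35989 - 30 = -30 + √35989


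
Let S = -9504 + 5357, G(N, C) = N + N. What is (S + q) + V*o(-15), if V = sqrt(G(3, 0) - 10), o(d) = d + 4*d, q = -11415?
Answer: -15562 - 150*I ≈ -15562.0 - 150.0*I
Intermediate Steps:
G(N, C) = 2*N
o(d) = 5*d
S = -4147
V = 2*I (V = sqrt(2*3 - 10) = sqrt(6 - 10) = sqrt(-4) = 2*I ≈ 2.0*I)
(S + q) + V*o(-15) = (-4147 - 11415) + (2*I)*(5*(-15)) = -15562 + (2*I)*(-75) = -15562 - 150*I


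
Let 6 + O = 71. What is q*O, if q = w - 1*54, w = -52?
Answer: -6890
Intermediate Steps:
q = -106 (q = -52 - 1*54 = -52 - 54 = -106)
O = 65 (O = -6 + 71 = 65)
q*O = -106*65 = -6890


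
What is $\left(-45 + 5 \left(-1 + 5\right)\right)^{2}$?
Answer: $625$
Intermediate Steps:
$\left(-45 + 5 \left(-1 + 5\right)\right)^{2} = \left(-45 + 5 \cdot 4\right)^{2} = \left(-45 + 20\right)^{2} = \left(-25\right)^{2} = 625$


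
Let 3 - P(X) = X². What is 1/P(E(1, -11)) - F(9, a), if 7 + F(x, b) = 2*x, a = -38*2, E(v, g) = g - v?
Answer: -1552/141 ≈ -11.007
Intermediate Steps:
P(X) = 3 - X²
a = -76
F(x, b) = -7 + 2*x
1/P(E(1, -11)) - F(9, a) = 1/(3 - (-11 - 1*1)²) - (-7 + 2*9) = 1/(3 - (-11 - 1)²) - (-7 + 18) = 1/(3 - 1*(-12)²) - 1*11 = 1/(3 - 1*144) - 11 = 1/(3 - 144) - 11 = 1/(-141) - 11 = -1/141 - 11 = -1552/141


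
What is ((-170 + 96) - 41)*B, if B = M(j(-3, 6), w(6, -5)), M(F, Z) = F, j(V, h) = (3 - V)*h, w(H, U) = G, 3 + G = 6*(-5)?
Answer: -4140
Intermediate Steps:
G = -33 (G = -3 + 6*(-5) = -3 - 30 = -33)
w(H, U) = -33
j(V, h) = h*(3 - V)
B = 36 (B = 6*(3 - 1*(-3)) = 6*(3 + 3) = 6*6 = 36)
((-170 + 96) - 41)*B = ((-170 + 96) - 41)*36 = (-74 - 41)*36 = -115*36 = -4140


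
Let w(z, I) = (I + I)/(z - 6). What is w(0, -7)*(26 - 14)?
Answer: 28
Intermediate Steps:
w(z, I) = 2*I/(-6 + z) (w(z, I) = (2*I)/(-6 + z) = 2*I/(-6 + z))
w(0, -7)*(26 - 14) = (2*(-7)/(-6 + 0))*(26 - 14) = (2*(-7)/(-6))*12 = (2*(-7)*(-⅙))*12 = (7/3)*12 = 28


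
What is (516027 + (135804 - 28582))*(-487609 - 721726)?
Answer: -753716829415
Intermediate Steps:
(516027 + (135804 - 28582))*(-487609 - 721726) = (516027 + 107222)*(-1209335) = 623249*(-1209335) = -753716829415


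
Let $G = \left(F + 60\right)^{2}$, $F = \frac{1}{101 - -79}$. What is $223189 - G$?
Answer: $\frac{7114661999}{32400} \approx 2.1959 \cdot 10^{5}$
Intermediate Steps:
$F = \frac{1}{180}$ ($F = \frac{1}{101 + 79} = \frac{1}{180} \approx 0.0055556$)
$G = \frac{116661601}{32400}$ ($G = \left(\frac{1}{180} + 60\right)^{2} = \left(\frac{10801}{180}\right)^{2} = \frac{116661601}{32400} \approx 3600.7$)
$223189 - G = 223189 - \frac{116661601}{32400} = \frac{7114661999}{32400}$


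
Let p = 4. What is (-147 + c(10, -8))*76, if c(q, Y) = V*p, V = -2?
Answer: -11780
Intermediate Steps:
c(q, Y) = -8 (c(q, Y) = -2*4 = -8)
(-147 + c(10, -8))*76 = (-147 - 8)*76 = -155*76 = -11780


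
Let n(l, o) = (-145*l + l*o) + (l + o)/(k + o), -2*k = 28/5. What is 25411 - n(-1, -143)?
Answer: 2034883/81 ≈ 25122.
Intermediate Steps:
k = -14/5 ≈ -2.8000
n(l, o) = -145*l + l*o + (l + o)/(-14/5 + o) (n(l, o) = (-145*l + l*o) + (l + o)/(-14/5 + o) = -145*l + l*o + (l + o)/(-14/5 + o))
25411 - n(-1, -143) = 25411 - (5*(-143) + 2035*(-1) - 739*(-1)*(-143) + 5*(-1)*(-143)**2)/(-14 + 5*(-143)) = 25411 - (-715 - 2035 - 105677 + 5*(-1)*20449)/(-14 - 715) = 25411 - (-715 - 2035 - 105677 - 102245)/(-729) = 25411 - (-1)*(-210672)/729 = 25411 - 1*23408/81 = 25411 - 23408/81 = 2034883/81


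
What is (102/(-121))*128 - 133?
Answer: -29149/121 ≈ -240.90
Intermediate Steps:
(102/(-121))*128 - 133 = (102*(-1/121))*128 - 133 = -102/121*128 - 133 = -13056/121 - 133 = -29149/121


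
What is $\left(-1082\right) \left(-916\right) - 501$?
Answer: $990611$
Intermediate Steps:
$\left(-1082\right) \left(-916\right) - 501 = 991112 - 501 = 990611$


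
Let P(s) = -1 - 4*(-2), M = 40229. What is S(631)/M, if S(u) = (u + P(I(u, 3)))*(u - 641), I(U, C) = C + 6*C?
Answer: -6380/40229 ≈ -0.15859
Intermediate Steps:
I(U, C) = 7*C
P(s) = 7 (P(s) = -1 + 8 = 7)
S(u) = (-641 + u)*(7 + u) (S(u) = (u + 7)*(u - 641) = (7 + u)*(-641 + u) = (-641 + u)*(7 + u))
S(631)/M = (-4487 + 631**2 - 634*631)/40229 = (-4487 + 398161 - 400054)*(1/40229) = -6380*1/40229 = -6380/40229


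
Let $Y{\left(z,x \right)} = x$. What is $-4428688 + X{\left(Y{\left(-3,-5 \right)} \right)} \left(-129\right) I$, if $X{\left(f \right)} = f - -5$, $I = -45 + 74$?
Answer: $-4428688$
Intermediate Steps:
$I = 29$
$X{\left(f \right)} = 5 + f$ ($X{\left(f \right)} = f + 5 = 5 + f$)
$-4428688 + X{\left(Y{\left(-3,-5 \right)} \right)} \left(-129\right) I = -4428688 + \left(5 - 5\right) \left(-129\right) 29 = -4428688 + 0 \left(-129\right) 29 = -4428688 + 0 \cdot 29 = -4428688 + 0 = -4428688$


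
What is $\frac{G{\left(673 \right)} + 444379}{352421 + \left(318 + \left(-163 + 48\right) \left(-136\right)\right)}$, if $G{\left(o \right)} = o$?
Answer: $\frac{445052}{368379} \approx 1.2081$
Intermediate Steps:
$\frac{G{\left(673 \right)} + 444379}{352421 + \left(318 + \left(-163 + 48\right) \left(-136\right)\right)} = \frac{673 + 444379}{352421 + \left(318 + \left(-163 + 48\right) \left(-136\right)\right)} = \frac{445052}{352421 + \left(318 - -15640\right)} = \frac{445052}{352421 + \left(318 + 15640\right)} = \frac{445052}{352421 + 15958} = \frac{445052}{368379}$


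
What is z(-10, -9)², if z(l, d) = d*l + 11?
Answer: 10201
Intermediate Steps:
z(l, d) = 11 + d*l
z(-10, -9)² = (11 - 9*(-10))² = (11 + 90)² = 101² = 10201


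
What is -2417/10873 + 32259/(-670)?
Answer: -352371497/7284910 ≈ -48.370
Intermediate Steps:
-2417/10873 + 32259/(-670) = -2417*1/10873 + 32259*(-1/670) = -2417/10873 - 32259/670 = -352371497/7284910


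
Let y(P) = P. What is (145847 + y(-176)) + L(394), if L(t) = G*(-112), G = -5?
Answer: 146231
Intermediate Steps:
L(t) = 560 (L(t) = -5*(-112) = 560)
(145847 + y(-176)) + L(394) = (145847 - 176) + 560 = 145671 + 560 = 146231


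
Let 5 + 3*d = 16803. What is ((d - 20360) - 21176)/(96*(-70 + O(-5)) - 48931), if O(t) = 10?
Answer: 107810/164073 ≈ 0.65709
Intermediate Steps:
d = 16798/3 (d = -5/3 + (⅓)*16803 = -5/3 + 5601 = 16798/3 ≈ 5599.3)
((d - 20360) - 21176)/(96*(-70 + O(-5)) - 48931) = ((16798/3 - 20360) - 21176)/(96*(-70 + 10) - 48931) = (-44282/3 - 21176)/(96*(-60) - 48931) = -107810/(3*(-5760 - 48931)) = -107810/3/(-54691) = -107810/3*(-1/54691) = 107810/164073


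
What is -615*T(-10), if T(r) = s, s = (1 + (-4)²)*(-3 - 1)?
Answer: 41820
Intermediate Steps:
s = -68 (s = (1 + 16)*(-4) = 17*(-4) = -68)
T(r) = -68
-615*T(-10) = -615*(-68) = 41820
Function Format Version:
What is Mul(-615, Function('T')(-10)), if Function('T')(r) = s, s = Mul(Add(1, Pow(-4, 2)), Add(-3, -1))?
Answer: 41820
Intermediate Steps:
s = -68 (s = Mul(Add(1, 16), -4) = Mul(17, -4) = -68)
Function('T')(r) = -68
Mul(-615, Function('T')(-10)) = Mul(-615, -68) = 41820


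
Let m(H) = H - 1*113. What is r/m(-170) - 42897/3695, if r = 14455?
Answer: -65551076/1045685 ≈ -62.687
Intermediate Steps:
m(H) = -113 + H (m(H) = H - 113 = -113 + H)
r/m(-170) - 42897/3695 = 14455/(-113 - 170) - 42897/3695 = 14455/(-283) - 42897*1/3695 = 14455*(-1/283) - 42897/3695 = -14455/283 - 42897/3695 = -65551076/1045685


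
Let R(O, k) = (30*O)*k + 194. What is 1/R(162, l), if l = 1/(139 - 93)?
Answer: 23/6892 ≈ 0.0033372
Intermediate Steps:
l = 1/46 ≈ 0.021739
R(O, k) = 194 + 30*O*k (R(O, k) = 30*O*k + 194 = 194 + 30*O*k)
1/R(162, l) = 1/(194 + 30*162*(1/46)) = 1/(194 + 2430/23) = 1/(6892/23) = 23/6892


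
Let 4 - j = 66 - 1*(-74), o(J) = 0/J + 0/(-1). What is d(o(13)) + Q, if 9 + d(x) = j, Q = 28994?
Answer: 28849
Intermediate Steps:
o(J) = 0 (o(J) = 0 + 0*(-1) = 0 + 0 = 0)
j = -136 (j = 4 - (66 - 1*(-74)) = 4 - (66 + 74) = 4 - 1*140 = 4 - 140 = -136)
d(x) = -145 (d(x) = -9 - 136 = -145)
d(o(13)) + Q = -145 + 28994 = 28849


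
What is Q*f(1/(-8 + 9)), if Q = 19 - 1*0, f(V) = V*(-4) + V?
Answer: -57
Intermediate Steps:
f(V) = -3*V (f(V) = -4*V + V = -3*V)
Q = 19 (Q = 19 + 0 = 19)
Q*f(1/(-8 + 9)) = 19*(-3/(-8 + 9)) = 19*(-3/1) = 19*(-3*1) = 19*(-3) = -57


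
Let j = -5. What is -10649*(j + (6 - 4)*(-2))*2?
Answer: 191682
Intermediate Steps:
-10649*(j + (6 - 4)*(-2))*2 = -10649*(-5 + (6 - 4)*(-2))*2 = -10649*(-5 + 2*(-2))*2 = -10649*(-5 - 4)*2 = -(-95841)*2 = -10649*(-18) = 191682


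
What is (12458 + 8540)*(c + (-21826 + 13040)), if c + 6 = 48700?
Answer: 837988184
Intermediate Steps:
c = 48694 (c = -6 + 48700 = 48694)
(12458 + 8540)*(c + (-21826 + 13040)) = (12458 + 8540)*(48694 + (-21826 + 13040)) = 20998*(48694 - 8786) = 20998*39908 = 837988184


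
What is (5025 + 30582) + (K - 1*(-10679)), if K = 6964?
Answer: 53250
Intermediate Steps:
(5025 + 30582) + (K - 1*(-10679)) = (5025 + 30582) + (6964 - 1*(-10679)) = 35607 + (6964 + 10679) = 35607 + 17643 = 53250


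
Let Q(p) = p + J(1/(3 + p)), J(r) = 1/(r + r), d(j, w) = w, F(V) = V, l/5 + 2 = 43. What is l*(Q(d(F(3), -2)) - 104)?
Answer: -43255/2 ≈ -21628.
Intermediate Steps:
l = 205 (l = -10 + 5*43 = -10 + 215 = 205)
J(r) = 1/(2*r)
Q(p) = 3/2 + 3*p/2 (Q(p) = p + 1/(2*(1/(3 + p))) = p + (3 + p)/2 = p + (3/2 + p/2) = 3/2 + 3*p/2)
l*(Q(d(F(3), -2)) - 104) = 205*((3/2 + (3/2)*(-2)) - 104) = 205*((3/2 - 3) - 104) = 205*(-3/2 - 104) = 205*(-211/2) = -43255/2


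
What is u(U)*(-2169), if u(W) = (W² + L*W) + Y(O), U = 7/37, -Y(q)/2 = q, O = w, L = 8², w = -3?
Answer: -53875791/1369 ≈ -39354.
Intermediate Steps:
L = 64
O = -3
Y(q) = -2*q
U = 7/37 (U = 7*(1/37) = 7/37 ≈ 0.18919)
u(W) = 6 + W² + 64*W (u(W) = (W² + 64*W) - 2*(-3) = (W² + 64*W) + 6 = 6 + W² + 64*W)
u(U)*(-2169) = (6 + (7/37)² + 64*(7/37))*(-2169) = (6 + 49/1369 + 448/37)*(-2169) = (24839/1369)*(-2169) = -53875791/1369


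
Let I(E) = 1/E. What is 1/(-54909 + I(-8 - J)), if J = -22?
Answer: -14/768725 ≈ -1.8212e-5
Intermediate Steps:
1/(-54909 + I(-8 - J)) = 1/(-54909 + 1/(-8 - 1*(-22))) = 1/(-54909 + 1/(-8 + 22)) = 1/(-54909 + 1/14) = 1/(-768725/14) = -14/768725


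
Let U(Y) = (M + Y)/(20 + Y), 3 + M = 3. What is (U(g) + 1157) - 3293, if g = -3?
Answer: -36315/17 ≈ -2136.2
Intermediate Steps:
M = 0 (M = -3 + 3 = 0)
U(Y) = Y/(20 + Y) (U(Y) = (0 + Y)/(20 + Y) = Y/(20 + Y))
(U(g) + 1157) - 3293 = (-3/(20 - 3) + 1157) - 3293 = (-3/17 + 1157) - 3293 = 19666/17 - 3293 = -36315/17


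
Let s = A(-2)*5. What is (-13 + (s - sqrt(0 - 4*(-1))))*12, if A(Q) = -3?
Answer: -360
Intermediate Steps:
s = -15 (s = -3*5 = -15)
(-13 + (s - sqrt(0 - 4*(-1))))*12 = (-13 + (-15 - sqrt(0 - 4*(-1))))*12 = (-13 + (-15 - sqrt(0 + 4)))*12 = (-13 + (-15 - sqrt(4)))*12 = (-13 + (-15 - 1*2))*12 = (-13 + (-15 - 2))*12 = (-13 - 17)*12 = -30*12 = -360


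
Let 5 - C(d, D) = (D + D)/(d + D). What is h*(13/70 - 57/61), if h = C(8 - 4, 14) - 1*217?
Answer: 3072317/19215 ≈ 159.89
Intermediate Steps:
C(d, D) = 5 - 2*D/(D + d) (C(d, D) = 5 - (D + D)/(d + D) = 5 - 2*D/(D + d))
h = -1922/9 (h = (3*14 + 5*(8 - 4))/(14 + (8 - 4)) - 1*217 = (42 + 5*4)/(14 + 4) - 217 = (42 + 20)/18 - 217 = (1/18)*62 - 217 = 31/9 - 217 = -1922/9 ≈ -213.56)
h*(13/70 - 57/61) = -1922*(13/70 - 57/61)/9 = -1922/9*(-3197/4270) = 3072317/19215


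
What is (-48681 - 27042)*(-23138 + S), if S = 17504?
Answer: 426623382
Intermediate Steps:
(-48681 - 27042)*(-23138 + S) = (-48681 - 27042)*(-23138 + 17504) = -75723*(-5634) = 426623382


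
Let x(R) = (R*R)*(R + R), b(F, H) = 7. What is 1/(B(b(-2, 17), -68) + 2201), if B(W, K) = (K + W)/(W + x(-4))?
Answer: 121/266382 ≈ 0.00045423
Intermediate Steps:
x(R) = 2*R³ (x(R) = R²*(2*R) = 2*R³)
B(W, K) = (K + W)/(-128 + W) (B(W, K) = (K + W)/(W + 2*(-4)³) = (K + W)/(W + 2*(-64)) = (K + W)/(W - 128) = (K + W)/(-128 + W))
1/(B(b(-2, 17), -68) + 2201) = 1/((-68 + 7)/(-128 + 7) + 2201) = 1/(-61/(-121) + 2201) = 1/(-1/121*(-61) + 2201) = 1/(61/121 + 2201) = 1/(266382/121) = 121/266382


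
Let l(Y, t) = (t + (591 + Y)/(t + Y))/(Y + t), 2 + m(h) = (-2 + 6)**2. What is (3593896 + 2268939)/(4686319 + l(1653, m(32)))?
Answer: 16292167690315/13022760345173 ≈ 1.2511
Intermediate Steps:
m(h) = 14 (m(h) = -2 + (-2 + 6)**2 = -2 + 4**2 = -2 + 16 = 14)
l(Y, t) = (t + (591 + Y)/(Y + t))/(Y + t)
(3593896 + 2268939)/(4686319 + l(1653, m(32))) = (3593896 + 2268939)/(4686319 + (591 + 1653 + 14**2 + 1653*14)/(1653 + 14)**2) = 5862835/(4686319 + (591 + 1653 + 196 + 23142)/1667**2) = 5862835/(4686319 + (1/2778889)*25582) = 5862835/(4686319 + 25582/2778889) = 5862835/(13022760345173/2778889) = 5862835*(2778889/13022760345173) = 16292167690315/13022760345173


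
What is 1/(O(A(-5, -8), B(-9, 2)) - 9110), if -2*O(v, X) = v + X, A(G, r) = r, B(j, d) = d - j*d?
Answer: -1/9116 ≈ -0.00010970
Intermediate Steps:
B(j, d) = d - d*j
O(v, X) = -X/2 - v/2 (O(v, X) = -(v + X)/2 = -(X + v)/2 = -X/2 - v/2)
1/(O(A(-5, -8), B(-9, 2)) - 9110) = 1/((-(1 - 1*(-9)) - 1/2*(-8)) - 9110) = 1/((-(1 + 9) + 4) - 9110) = 1/((-10 + 4) - 9110) = 1/(-6 - 9110) = 1/(-9116) = -1/9116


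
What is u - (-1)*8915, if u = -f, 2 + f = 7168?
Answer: 1749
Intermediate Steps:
f = 7166 (f = -2 + 7168 = 7166)
u = -7166 (u = -1*7166 = -7166)
u - (-1)*8915 = -7166 - (-1)*8915 = -7166 - 1*(-8915) = -7166 + 8915 = 1749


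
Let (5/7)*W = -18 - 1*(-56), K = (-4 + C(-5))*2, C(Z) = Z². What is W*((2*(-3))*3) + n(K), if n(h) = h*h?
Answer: 4032/5 ≈ 806.40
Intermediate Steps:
K = 42 (K = (-4 + (-5)²)*2 = (-4 + 25)*2 = 21*2 = 42)
n(h) = h²
W = 266/5 (W = 7*(-18 - 1*(-56))/5 = 7*(-18 + 56)/5 = (7/5)*38 = 266/5 ≈ 53.200)
W*((2*(-3))*3) + n(K) = 266*((2*(-3))*3)/5 + 42² = 266*(-6*3)/5 + 1764 = (266/5)*(-18) + 1764 = -4788/5 + 1764 = 4032/5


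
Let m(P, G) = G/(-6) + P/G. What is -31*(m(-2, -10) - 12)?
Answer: 4712/15 ≈ 314.13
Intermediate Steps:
m(P, G) = -G/6 + P/G (m(P, G) = G*(-1/6) + P/G = -G/6 + P/G)
-31*(m(-2, -10) - 12) = -31*((-1/6*(-10) - 2/(-10)) - 12) = -31*((5/3 - 2*(-1/10)) - 12) = -31*((5/3 + 1/5) - 12) = -31*(28/15 - 12) = -31*(-152/15) = 4712/15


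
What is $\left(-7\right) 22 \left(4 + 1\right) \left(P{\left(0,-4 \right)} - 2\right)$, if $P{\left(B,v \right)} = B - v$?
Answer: $-1540$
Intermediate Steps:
$\left(-7\right) 22 \left(4 + 1\right) \left(P{\left(0,-4 \right)} - 2\right) = \left(-7\right) 22 \left(4 + 1\right) \left(\left(0 - -4\right) - 2\right) = - 154 \cdot 5 \left(\left(0 + 4\right) - 2\right) = - 154 \cdot 5 \left(4 - 2\right) = - 154 \cdot 5 \cdot 2 = \left(-154\right) 10 = -1540$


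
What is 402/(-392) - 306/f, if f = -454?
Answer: -15639/44492 ≈ -0.35150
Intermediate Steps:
402/(-392) - 306/f = 402/(-392) - 306/(-454) = 402*(-1/392) - 306*(-1/454) = -201/196 + 153/227 = -15639/44492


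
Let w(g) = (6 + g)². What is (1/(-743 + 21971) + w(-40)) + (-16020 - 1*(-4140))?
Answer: -227649071/21228 ≈ -10724.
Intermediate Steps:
(1/(-743 + 21971) + w(-40)) + (-16020 - 1*(-4140)) = (1/(-743 + 21971) + (6 - 40)²) + (-16020 - 1*(-4140)) = (1/21228 + (-34)²) + (-16020 + 4140) = (1/21228 + 1156) - 11880 = 24539569/21228 - 11880 = -227649071/21228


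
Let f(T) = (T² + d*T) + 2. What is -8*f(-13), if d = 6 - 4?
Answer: -1160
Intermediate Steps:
d = 2
f(T) = 2 + T² + 2*T (f(T) = (T² + 2*T) + 2 = 2 + T² + 2*T)
-8*f(-13) = -8*(2 + (-13)² + 2*(-13)) = -8*(2 + 169 - 26) = -8*145 = -1160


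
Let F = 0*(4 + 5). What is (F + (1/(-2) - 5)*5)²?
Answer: 3025/4 ≈ 756.25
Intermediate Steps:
F = 0 (F = 0*9 = 0)
(F + (1/(-2) - 5)*5)² = (0 + (1/(-2) - 5)*5)² = (0 + (-½ - 5)*5)² = (0 - 11/2*5)² = (0 - 55/2)² = (-55/2)² = 3025/4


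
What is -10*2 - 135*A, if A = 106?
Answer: -14330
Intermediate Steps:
-10*2 - 135*A = -10*2 - 135*106 = -20 - 14310 = -14330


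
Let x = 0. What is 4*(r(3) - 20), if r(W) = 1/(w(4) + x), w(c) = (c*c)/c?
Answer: -79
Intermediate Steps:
w(c) = c (w(c) = c²/c = c)
r(W) = ¼ (r(W) = 1/(4 + 0) = 1/4 = ¼)
4*(r(3) - 20) = 4*(¼ - 20) = 4*(-79/4) = -79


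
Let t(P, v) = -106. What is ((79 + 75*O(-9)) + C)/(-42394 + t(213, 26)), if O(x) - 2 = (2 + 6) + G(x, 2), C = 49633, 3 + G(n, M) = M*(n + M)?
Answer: -49187/42500 ≈ -1.1573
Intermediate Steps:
G(n, M) = -3 + M*(M + n) (G(n, M) = -3 + M*(n + M) = -3 + M*(M + n))
O(x) = 11 + 2*x (O(x) = 2 + ((2 + 6) + (-3 + 2² + 2*x)) = 2 + (8 + (-3 + 4 + 2*x)) = 2 + (8 + (1 + 2*x)) = 2 + (9 + 2*x) = 11 + 2*x)
((79 + 75*O(-9)) + C)/(-42394 + t(213, 26)) = ((79 + 75*(11 + 2*(-9))) + 49633)/(-42394 - 106) = ((79 + 75*(11 - 18)) + 49633)/(-42500) = ((79 + 75*(-7)) + 49633)*(-1/42500) = ((79 - 525) + 49633)*(-1/42500) = (-446 + 49633)*(-1/42500) = 49187*(-1/42500) = -49187/42500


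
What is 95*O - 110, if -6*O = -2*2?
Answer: -140/3 ≈ -46.667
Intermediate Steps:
O = ⅔ (O = -(-1)*1*2/3 = -(-1)*2/3 = -⅙*(-4) = ⅔ ≈ 0.66667)
95*O - 110 = 95*(⅔) - 110 = 190/3 - 110 = -140/3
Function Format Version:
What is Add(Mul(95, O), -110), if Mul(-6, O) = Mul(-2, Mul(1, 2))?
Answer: Rational(-140, 3) ≈ -46.667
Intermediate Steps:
O = Rational(2, 3) (O = Mul(Rational(-1, 6), Mul(-2, Mul(1, 2))) = Mul(Rational(-1, 6), Mul(-2, 2)) = Mul(Rational(-1, 6), -4) = Rational(2, 3) ≈ 0.66667)
Add(Mul(95, O), -110) = Add(Mul(95, Rational(2, 3)), -110) = Add(Rational(190, 3), -110) = Rational(-140, 3)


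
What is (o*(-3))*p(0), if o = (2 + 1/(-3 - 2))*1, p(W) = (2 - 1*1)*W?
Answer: 0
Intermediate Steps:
p(W) = W (p(W) = (2 - 1)*W = 1*W = W)
o = 9/5 (o = (2 + 1/(-5))*1 = (2 - ⅕)*1 = (9/5)*1 = 9/5 ≈ 1.8000)
(o*(-3))*p(0) = ((9/5)*(-3))*0 = -27/5*0 = 0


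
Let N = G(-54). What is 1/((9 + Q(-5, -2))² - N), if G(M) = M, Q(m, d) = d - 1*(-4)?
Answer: 1/175 ≈ 0.0057143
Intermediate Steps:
Q(m, d) = 4 + d (Q(m, d) = d + 4 = 4 + d)
N = -54
1/((9 + Q(-5, -2))² - N) = 1/((9 + (4 - 2))² - 1*(-54)) = 1/((9 + 2)² + 54) = 1/(11² + 54) = 1/(121 + 54) = 1/175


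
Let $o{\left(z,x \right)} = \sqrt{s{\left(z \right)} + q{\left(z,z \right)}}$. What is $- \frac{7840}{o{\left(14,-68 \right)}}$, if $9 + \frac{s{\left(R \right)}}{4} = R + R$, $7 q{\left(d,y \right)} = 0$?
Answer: $- \frac{3920 \sqrt{19}}{19} \approx -899.31$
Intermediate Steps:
$q{\left(d,y \right)} = 0$ ($q{\left(d,y \right)} = \frac{1}{7} \cdot 0 = 0$)
$s{\left(R \right)} = -36 + 8 R$ ($s{\left(R \right)} = -36 + 4 \left(R + R\right) = -36 + 4 \cdot 2 R = -36 + 8 R$)
$o{\left(z,x \right)} = \sqrt{-36 + 8 z}$ ($o{\left(z,x \right)} = \sqrt{\left(-36 + 8 z\right) + 0} = \sqrt{-36 + 8 z}$)
$- \frac{7840}{o{\left(14,-68 \right)}} = - \frac{7840}{2 \sqrt{-9 + 2 \cdot 14}} = - \frac{7840}{2 \sqrt{-9 + 28}} = - \frac{7840}{2 \sqrt{19}} = - 7840 \frac{\sqrt{19}}{38} = - \frac{3920 \sqrt{19}}{19}$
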